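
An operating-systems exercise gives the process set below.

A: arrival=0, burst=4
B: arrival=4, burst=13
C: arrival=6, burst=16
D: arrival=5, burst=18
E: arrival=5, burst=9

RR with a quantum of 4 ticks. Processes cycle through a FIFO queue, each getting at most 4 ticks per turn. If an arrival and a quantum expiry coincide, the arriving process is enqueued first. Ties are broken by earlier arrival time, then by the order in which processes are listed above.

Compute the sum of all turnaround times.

197

Schedule: | A 0-4 | B 4-8 | D 8-12 | E 12-16 | C 16-20 | B 20-24 | D 24-28 | E 28-32 | C 32-36 | B 36-40 | D 40-44 | E 44-45 | C 45-49 | B 49-50 | D 50-54 | C 54-58 | D 58-60 |
Completion: A=4  B=50  C=58  D=60  E=45
Turnaround = completion − arrival: A=4, B=46, C=52, D=55, E=40
Total turnaround = 4 + 46 + 52 + 55 + 40 = 197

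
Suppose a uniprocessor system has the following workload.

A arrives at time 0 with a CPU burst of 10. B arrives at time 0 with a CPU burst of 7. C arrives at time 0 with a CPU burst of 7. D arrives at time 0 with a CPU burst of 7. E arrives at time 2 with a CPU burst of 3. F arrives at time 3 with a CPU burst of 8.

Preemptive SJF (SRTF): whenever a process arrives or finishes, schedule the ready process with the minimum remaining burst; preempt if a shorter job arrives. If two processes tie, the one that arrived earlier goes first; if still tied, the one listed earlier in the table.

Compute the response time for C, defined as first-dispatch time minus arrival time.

10

Timeline: | B 0-2 | E 2-5 | B 5-10 | C 10-17 | D 17-24 | F 24-32 | A 32-42 |
Completion: A=42  B=10  C=17  D=24  E=5  F=32
Turnaround (C−A): A=42  B=10  C=17  D=24  E=3  F=29
Response(C) = first start − arrival = 10 − 0 = 10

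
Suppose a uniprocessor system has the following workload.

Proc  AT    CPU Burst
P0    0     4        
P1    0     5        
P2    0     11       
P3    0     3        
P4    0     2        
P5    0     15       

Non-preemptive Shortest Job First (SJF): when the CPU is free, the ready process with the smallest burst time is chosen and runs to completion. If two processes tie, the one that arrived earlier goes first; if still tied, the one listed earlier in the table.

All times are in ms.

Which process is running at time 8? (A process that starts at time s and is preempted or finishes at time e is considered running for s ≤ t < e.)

P0

Schedule: | P4 0-2 | P3 2-5 | P0 5-9 | P1 9-14 | P2 14-25 | P5 25-40 |
Completion: P0=9  P1=14  P2=25  P3=5  P4=2  P5=40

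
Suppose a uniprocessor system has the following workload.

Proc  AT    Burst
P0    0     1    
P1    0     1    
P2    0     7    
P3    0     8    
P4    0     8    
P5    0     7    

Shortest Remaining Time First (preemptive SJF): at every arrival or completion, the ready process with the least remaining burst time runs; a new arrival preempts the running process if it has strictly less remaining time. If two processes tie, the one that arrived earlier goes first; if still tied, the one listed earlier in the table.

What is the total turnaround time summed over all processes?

Gantt: | P0 0-1 | P1 1-2 | P2 2-9 | P5 9-16 | P3 16-24 | P4 24-32 |
Completion: P0=1  P1=2  P2=9  P3=24  P4=32  P5=16
Turnaround (C−A): P0=1  P1=2  P2=9  P3=24  P4=32  P5=16
Turnaround = completion − arrival: P0=1, P1=2, P2=9, P3=24, P4=32, P5=16
Total turnaround = 1 + 2 + 9 + 24 + 32 + 16 = 84

84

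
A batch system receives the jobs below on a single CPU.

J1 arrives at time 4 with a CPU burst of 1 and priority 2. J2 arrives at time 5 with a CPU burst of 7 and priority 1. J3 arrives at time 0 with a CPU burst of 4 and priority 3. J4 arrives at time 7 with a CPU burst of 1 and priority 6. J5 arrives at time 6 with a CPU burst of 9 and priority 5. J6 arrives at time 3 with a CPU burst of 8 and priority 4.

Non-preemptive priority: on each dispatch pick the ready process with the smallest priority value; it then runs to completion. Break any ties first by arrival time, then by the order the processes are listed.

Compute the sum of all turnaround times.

75

Schedule: | J3 0-4 | J1 4-5 | J2 5-12 | J6 12-20 | J5 20-29 | J4 29-30 |
Completion: J1=5  J2=12  J3=4  J4=30  J5=29  J6=20
Turnaround (C−A): J1=1  J2=7  J3=4  J4=23  J5=23  J6=17
Turnaround = completion − arrival: J1=1, J2=7, J3=4, J4=23, J5=23, J6=17
Total turnaround = 1 + 7 + 4 + 23 + 23 + 17 = 75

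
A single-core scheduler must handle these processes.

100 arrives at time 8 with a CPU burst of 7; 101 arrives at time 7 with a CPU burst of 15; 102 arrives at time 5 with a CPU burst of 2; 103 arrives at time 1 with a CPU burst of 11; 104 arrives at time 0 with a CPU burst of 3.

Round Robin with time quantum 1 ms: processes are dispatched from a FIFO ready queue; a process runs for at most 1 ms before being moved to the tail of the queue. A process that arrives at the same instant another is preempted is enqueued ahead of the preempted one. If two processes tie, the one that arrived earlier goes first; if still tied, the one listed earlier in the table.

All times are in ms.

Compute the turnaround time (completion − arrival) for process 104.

5

Gantt: | 104 0-1 | 103 1-2 | 104 2-3 | 103 3-4 | 104 4-5 | 103 5-6 | 102 6-7 | 103 7-8 | 101 8-9 | 102 9-10 | 100 10-11 | 103 11-12 | 101 12-13 | 100 13-14 | 103 14-15 | 101 15-16 | 100 16-17 | 103 17-18 | 101 18-19 | 100 19-20 | 103 20-21 | 101 21-22 | 100 22-23 | 103 23-24 | 101 24-25 | 100 25-26 | 103 26-27 | 101 27-28 | 100 28-29 | 103 29-30 | 101 30-38 |
Completion: 100=29  101=38  102=10  103=30  104=5
Turnaround (C−A): 100=21  101=31  102=5  103=29  104=5
Turnaround(104) = completion − arrival = 5 − 0 = 5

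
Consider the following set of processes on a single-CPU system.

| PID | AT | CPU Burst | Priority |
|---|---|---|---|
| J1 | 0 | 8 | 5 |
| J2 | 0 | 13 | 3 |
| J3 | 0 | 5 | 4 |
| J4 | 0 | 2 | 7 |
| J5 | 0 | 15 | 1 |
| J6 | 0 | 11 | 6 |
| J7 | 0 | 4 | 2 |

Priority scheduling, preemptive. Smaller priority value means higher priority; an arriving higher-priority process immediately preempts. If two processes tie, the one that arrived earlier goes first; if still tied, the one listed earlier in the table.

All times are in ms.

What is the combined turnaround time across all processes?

Schedule: | J5 0-15 | J7 15-19 | J2 19-32 | J3 32-37 | J1 37-45 | J6 45-56 | J4 56-58 |
Completion: J1=45  J2=32  J3=37  J4=58  J5=15  J6=56  J7=19
Turnaround = completion − arrival: J1=45, J2=32, J3=37, J4=58, J5=15, J6=56, J7=19
Total turnaround = 45 + 32 + 37 + 58 + 15 + 56 + 19 = 262

262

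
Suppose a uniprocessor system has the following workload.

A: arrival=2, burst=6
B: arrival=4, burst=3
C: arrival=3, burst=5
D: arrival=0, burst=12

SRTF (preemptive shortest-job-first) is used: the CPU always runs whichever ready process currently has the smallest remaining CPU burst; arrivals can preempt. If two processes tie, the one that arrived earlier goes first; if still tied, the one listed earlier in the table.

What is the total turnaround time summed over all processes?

51

Schedule: | D 0-2 | A 2-4 | B 4-7 | A 7-11 | C 11-16 | D 16-26 |
Completion: A=11  B=7  C=16  D=26
Turnaround (C−A): A=9  B=3  C=13  D=26
Turnaround = completion − arrival: A=9, B=3, C=13, D=26
Total turnaround = 9 + 3 + 13 + 26 = 51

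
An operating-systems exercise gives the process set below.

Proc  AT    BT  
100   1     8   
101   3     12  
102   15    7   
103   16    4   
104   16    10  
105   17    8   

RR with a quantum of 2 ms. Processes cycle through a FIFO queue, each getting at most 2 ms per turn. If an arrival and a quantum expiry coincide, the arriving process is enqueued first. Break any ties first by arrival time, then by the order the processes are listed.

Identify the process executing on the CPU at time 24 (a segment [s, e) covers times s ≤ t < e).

105

Timeline: | idle 0-1 | 100 1-3 | 101 3-5 | 100 5-7 | 101 7-9 | 100 9-11 | 101 11-13 | 100 13-15 | 101 15-17 | 102 17-19 | 103 19-21 | 104 21-23 | 105 23-25 | 101 25-27 | 102 27-29 | 103 29-31 | 104 31-33 | 105 33-35 | 101 35-37 | 102 37-39 | 104 39-41 | 105 41-43 | 102 43-44 | 104 44-46 | 105 46-48 | 104 48-50 |
Completion: 100=15  101=37  102=44  103=31  104=50  105=48
Turnaround (C−A): 100=14  101=34  102=29  103=15  104=34  105=31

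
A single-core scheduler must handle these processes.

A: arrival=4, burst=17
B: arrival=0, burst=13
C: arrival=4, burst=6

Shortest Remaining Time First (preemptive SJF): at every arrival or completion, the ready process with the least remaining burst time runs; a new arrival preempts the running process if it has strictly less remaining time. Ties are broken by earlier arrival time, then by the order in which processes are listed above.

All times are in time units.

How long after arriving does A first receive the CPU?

15

Gantt: | B 0-4 | C 4-10 | B 10-19 | A 19-36 |
Completion: A=36  B=19  C=10
Turnaround (C−A): A=32  B=19  C=6
Response(A) = first start − arrival = 19 − 4 = 15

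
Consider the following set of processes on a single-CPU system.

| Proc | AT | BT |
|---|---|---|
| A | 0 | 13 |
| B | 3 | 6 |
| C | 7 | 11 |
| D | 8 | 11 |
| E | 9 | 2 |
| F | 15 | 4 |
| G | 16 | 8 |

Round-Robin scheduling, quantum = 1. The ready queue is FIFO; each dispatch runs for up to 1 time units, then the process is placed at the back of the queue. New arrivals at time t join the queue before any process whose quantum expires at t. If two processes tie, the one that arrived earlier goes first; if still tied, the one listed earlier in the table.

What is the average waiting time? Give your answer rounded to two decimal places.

Timeline: | A 0-3 | B 3-4 | A 4-5 | B 5-6 | A 6-7 | B 7-8 | C 8-9 | A 9-10 | D 10-11 | B 11-12 | E 12-13 | C 13-14 | A 14-15 | D 15-16 | B 16-17 | E 17-18 | C 18-19 | F 19-20 | A 20-21 | G 21-22 | D 22-23 | B 23-24 | C 24-25 | F 25-26 | A 26-27 | G 27-28 | D 28-29 | C 29-30 | F 30-31 | A 31-32 | G 32-33 | D 33-34 | C 34-35 | F 35-36 | A 36-37 | G 37-38 | D 38-39 | C 39-40 | A 40-41 | G 41-42 | D 42-43 | C 43-44 | A 44-45 | G 45-46 | D 46-47 | C 47-48 | G 48-49 | D 49-50 | C 50-51 | G 51-52 | D 52-53 | C 53-54 | D 54-55 |
Completion: A=45  B=24  C=54  D=55  E=18  F=36  G=52
Waiting times: A=32, B=15, C=36, D=36, E=7, F=17, G=28
Average waiting = (32+15+36+36+7+17+28) / 7 = 171/7 = 24.43

24.43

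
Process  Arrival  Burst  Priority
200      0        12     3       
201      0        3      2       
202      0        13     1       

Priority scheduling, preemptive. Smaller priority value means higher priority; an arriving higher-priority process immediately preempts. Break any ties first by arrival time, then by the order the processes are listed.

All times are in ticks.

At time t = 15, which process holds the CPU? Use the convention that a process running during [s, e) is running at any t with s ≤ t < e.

201

Schedule: | 202 0-13 | 201 13-16 | 200 16-28 |
Completion: 200=28  201=16  202=13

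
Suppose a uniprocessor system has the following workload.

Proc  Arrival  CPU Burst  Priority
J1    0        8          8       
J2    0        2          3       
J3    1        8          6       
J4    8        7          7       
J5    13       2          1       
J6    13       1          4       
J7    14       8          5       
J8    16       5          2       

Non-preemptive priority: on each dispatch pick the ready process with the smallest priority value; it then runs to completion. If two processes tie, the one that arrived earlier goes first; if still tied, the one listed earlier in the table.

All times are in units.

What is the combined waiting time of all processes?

Schedule: | J2 0-2 | J3 2-10 | J4 10-17 | J5 17-19 | J8 19-24 | J6 24-25 | J7 25-33 | J1 33-41 |
Completion: J1=41  J2=2  J3=10  J4=17  J5=19  J6=25  J7=33  J8=24
Turnaround (C−A): J1=41  J2=2  J3=9  J4=9  J5=6  J6=12  J7=19  J8=8
Waiting = turnaround − burst: J1=33, J2=0, J3=1, J4=2, J5=4, J6=11, J7=11, J8=3
Total waiting = 33 + 0 + 1 + 2 + 4 + 11 + 11 + 3 = 65

65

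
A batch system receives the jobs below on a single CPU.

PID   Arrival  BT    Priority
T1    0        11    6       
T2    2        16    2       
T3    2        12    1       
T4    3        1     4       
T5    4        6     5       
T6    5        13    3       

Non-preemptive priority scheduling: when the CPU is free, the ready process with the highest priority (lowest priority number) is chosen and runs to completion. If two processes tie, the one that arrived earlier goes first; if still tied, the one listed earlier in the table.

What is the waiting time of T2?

21

Gantt: | T1 0-11 | T3 11-23 | T2 23-39 | T6 39-52 | T4 52-53 | T5 53-59 |
Completion: T1=11  T2=39  T3=23  T4=53  T5=59  T6=52
Waiting(T2) = turnaround − burst = 37 − 16 = 21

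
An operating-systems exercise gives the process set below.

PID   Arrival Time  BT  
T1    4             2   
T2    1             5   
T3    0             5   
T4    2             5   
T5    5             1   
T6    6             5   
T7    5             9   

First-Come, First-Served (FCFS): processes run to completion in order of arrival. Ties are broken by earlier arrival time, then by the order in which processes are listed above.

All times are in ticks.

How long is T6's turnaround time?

26

Schedule: | T3 0-5 | T2 5-10 | T4 10-15 | T1 15-17 | T5 17-18 | T7 18-27 | T6 27-32 |
Completion: T1=17  T2=10  T3=5  T4=15  T5=18  T6=32  T7=27
Turnaround (C−A): T1=13  T2=9  T3=5  T4=13  T5=13  T6=26  T7=22
Turnaround(T6) = completion − arrival = 32 − 6 = 26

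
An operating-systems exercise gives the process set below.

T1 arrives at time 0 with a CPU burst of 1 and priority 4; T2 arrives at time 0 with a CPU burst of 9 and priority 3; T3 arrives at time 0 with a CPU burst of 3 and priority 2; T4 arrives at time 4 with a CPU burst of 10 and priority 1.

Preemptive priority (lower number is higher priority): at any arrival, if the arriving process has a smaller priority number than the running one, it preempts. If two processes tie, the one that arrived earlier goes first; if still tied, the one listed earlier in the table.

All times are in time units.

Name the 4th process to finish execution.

T1

Gantt: | T3 0-3 | T2 3-4 | T4 4-14 | T2 14-22 | T1 22-23 |
Completion: T1=23  T2=22  T3=3  T4=14
Turnaround (C−A): T1=23  T2=22  T3=3  T4=10
Finish order: T3 → T4 → T2 → T1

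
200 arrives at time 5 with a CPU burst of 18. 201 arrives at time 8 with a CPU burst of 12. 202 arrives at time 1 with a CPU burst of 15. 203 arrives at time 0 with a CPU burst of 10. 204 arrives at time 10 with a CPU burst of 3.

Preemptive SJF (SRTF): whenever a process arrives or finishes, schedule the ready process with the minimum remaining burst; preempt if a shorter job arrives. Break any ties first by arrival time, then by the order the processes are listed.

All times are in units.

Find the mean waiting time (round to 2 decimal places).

Schedule: | 203 0-10 | 204 10-13 | 201 13-25 | 202 25-40 | 200 40-58 |
Completion: 200=58  201=25  202=40  203=10  204=13
Turnaround (C−A): 200=53  201=17  202=39  203=10  204=3
Waiting times: 200=35, 201=5, 202=24, 203=0, 204=0
Average waiting = (35+5+24+0+0) / 5 = 64/5 = 12.80

12.80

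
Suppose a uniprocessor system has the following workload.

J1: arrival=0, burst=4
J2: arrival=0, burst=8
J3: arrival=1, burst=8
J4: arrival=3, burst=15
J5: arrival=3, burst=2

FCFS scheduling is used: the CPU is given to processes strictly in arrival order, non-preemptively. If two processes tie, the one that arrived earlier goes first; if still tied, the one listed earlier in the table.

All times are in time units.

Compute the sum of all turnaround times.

Gantt: | J1 0-4 | J2 4-12 | J3 12-20 | J4 20-35 | J5 35-37 |
Completion: J1=4  J2=12  J3=20  J4=35  J5=37
Turnaround (C−A): J1=4  J2=12  J3=19  J4=32  J5=34
Turnaround = completion − arrival: J1=4, J2=12, J3=19, J4=32, J5=34
Total turnaround = 4 + 12 + 19 + 32 + 34 = 101

101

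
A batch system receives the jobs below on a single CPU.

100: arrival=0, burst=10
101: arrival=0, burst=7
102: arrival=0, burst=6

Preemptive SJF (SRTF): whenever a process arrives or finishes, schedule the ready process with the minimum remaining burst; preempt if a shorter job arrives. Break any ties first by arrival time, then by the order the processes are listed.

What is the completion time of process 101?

Gantt: | 102 0-6 | 101 6-13 | 100 13-23 |
Completion: 100=23  101=13  102=6
Turnaround (C−A): 100=23  101=13  102=6

13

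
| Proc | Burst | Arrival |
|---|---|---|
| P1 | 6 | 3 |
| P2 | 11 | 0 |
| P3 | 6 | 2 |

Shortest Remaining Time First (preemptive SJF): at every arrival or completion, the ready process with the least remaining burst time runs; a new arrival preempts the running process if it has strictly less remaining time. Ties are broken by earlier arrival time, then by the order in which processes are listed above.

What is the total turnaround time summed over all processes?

40

Gantt: | P2 0-2 | P3 2-8 | P1 8-14 | P2 14-23 |
Completion: P1=14  P2=23  P3=8
Turnaround (C−A): P1=11  P2=23  P3=6
Turnaround = completion − arrival: P1=11, P2=23, P3=6
Total turnaround = 11 + 23 + 6 = 40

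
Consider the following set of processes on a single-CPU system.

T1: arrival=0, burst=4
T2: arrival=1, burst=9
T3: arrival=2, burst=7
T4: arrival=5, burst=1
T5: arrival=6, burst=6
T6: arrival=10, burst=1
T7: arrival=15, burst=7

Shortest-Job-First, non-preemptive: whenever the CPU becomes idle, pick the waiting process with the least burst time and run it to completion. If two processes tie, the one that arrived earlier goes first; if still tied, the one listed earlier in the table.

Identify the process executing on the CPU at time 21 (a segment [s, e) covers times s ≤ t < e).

Schedule: | T1 0-4 | T3 4-11 | T4 11-12 | T6 12-13 | T5 13-19 | T7 19-26 | T2 26-35 |
Completion: T1=4  T2=35  T3=11  T4=12  T5=19  T6=13  T7=26

T7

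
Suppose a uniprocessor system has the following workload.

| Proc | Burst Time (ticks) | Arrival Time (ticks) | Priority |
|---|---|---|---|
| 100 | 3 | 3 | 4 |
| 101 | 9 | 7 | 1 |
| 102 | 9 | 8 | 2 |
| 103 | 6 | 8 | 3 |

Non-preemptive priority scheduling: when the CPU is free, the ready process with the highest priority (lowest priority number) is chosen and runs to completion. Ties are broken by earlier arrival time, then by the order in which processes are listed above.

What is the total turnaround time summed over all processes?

Schedule: | idle 0-3 | 100 3-6 | idle 6-7 | 101 7-16 | 102 16-25 | 103 25-31 |
Completion: 100=6  101=16  102=25  103=31
Turnaround (C−A): 100=3  101=9  102=17  103=23
Turnaround = completion − arrival: 100=3, 101=9, 102=17, 103=23
Total turnaround = 3 + 9 + 17 + 23 = 52

52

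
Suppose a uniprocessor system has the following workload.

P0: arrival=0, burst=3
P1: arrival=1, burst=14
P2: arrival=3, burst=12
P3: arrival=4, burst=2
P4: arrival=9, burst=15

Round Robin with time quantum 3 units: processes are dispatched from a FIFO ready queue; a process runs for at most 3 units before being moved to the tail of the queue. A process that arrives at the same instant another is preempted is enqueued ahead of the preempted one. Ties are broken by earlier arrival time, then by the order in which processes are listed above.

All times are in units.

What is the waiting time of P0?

0

Gantt: | P0 0-3 | P1 3-6 | P2 6-9 | P3 9-11 | P1 11-14 | P4 14-17 | P2 17-20 | P1 20-23 | P4 23-26 | P2 26-29 | P1 29-32 | P4 32-35 | P2 35-38 | P1 38-40 | P4 40-46 |
Completion: P0=3  P1=40  P2=38  P3=11  P4=46
Turnaround (C−A): P0=3  P1=39  P2=35  P3=7  P4=37
Waiting(P0) = turnaround − burst = 3 − 3 = 0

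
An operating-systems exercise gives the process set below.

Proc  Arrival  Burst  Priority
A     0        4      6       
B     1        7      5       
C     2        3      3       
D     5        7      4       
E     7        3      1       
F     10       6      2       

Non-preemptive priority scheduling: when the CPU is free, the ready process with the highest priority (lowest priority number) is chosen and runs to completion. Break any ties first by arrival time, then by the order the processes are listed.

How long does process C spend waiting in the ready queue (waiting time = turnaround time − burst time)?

2

Gantt: | A 0-4 | C 4-7 | E 7-10 | F 10-16 | D 16-23 | B 23-30 |
Completion: A=4  B=30  C=7  D=23  E=10  F=16
Waiting(C) = turnaround − burst = 5 − 3 = 2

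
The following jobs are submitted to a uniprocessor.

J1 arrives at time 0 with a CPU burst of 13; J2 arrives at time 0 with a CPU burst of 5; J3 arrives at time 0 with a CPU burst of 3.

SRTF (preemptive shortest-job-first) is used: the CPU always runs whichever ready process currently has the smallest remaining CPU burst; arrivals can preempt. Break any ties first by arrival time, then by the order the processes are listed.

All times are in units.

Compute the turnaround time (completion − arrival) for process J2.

Timeline: | J3 0-3 | J2 3-8 | J1 8-21 |
Completion: J1=21  J2=8  J3=3
Turnaround (C−A): J1=21  J2=8  J3=3
Turnaround(J2) = completion − arrival = 8 − 0 = 8

8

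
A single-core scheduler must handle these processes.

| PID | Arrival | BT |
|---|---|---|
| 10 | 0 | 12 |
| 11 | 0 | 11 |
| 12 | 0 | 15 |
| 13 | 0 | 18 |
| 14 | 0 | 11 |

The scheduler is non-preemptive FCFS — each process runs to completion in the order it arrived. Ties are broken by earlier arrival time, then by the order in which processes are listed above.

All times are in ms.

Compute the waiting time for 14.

Timeline: | 10 0-12 | 11 12-23 | 12 23-38 | 13 38-56 | 14 56-67 |
Completion: 10=12  11=23  12=38  13=56  14=67
Turnaround (C−A): 10=12  11=23  12=38  13=56  14=67
Waiting(14) = turnaround − burst = 67 − 11 = 56

56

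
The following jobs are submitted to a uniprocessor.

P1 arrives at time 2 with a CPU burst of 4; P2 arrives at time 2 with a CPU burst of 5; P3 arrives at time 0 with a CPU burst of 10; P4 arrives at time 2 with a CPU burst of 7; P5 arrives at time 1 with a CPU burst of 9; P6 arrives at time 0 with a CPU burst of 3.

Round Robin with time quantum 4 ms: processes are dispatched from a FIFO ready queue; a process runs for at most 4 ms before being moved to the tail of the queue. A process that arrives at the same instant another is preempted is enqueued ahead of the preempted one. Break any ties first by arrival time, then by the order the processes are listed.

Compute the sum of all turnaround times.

Gantt: | P3 0-4 | P6 4-7 | P5 7-11 | P1 11-15 | P2 15-19 | P4 19-23 | P3 23-27 | P5 27-31 | P2 31-32 | P4 32-35 | P3 35-37 | P5 37-38 |
Completion: P1=15  P2=32  P3=37  P4=35  P5=38  P6=7
Turnaround (C−A): P1=13  P2=30  P3=37  P4=33  P5=37  P6=7
Turnaround = completion − arrival: P1=13, P2=30, P3=37, P4=33, P5=37, P6=7
Total turnaround = 13 + 30 + 37 + 33 + 37 + 7 = 157

157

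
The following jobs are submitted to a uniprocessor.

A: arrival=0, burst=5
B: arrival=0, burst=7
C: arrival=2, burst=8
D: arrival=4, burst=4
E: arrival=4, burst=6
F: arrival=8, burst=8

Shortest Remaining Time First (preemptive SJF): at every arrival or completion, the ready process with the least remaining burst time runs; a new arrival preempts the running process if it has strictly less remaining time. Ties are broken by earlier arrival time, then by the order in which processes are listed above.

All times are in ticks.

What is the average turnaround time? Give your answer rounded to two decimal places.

Gantt: | A 0-5 | D 5-9 | E 9-15 | B 15-22 | C 22-30 | F 30-38 |
Completion: A=5  B=22  C=30  D=9  E=15  F=38
Turnaround times: A=5, B=22, C=28, D=5, E=11, F=30
Average turnaround = (5+22+28+5+11+30) / 6 = 101/6 = 16.83

16.83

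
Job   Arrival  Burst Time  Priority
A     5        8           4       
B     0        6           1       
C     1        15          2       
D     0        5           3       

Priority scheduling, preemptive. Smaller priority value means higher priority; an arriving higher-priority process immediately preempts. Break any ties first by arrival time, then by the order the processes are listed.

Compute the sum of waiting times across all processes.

Timeline: | B 0-6 | C 6-21 | D 21-26 | A 26-34 |
Completion: A=34  B=6  C=21  D=26
Turnaround (C−A): A=29  B=6  C=20  D=26
Waiting = turnaround − burst: A=21, B=0, C=5, D=21
Total waiting = 21 + 0 + 5 + 21 = 47

47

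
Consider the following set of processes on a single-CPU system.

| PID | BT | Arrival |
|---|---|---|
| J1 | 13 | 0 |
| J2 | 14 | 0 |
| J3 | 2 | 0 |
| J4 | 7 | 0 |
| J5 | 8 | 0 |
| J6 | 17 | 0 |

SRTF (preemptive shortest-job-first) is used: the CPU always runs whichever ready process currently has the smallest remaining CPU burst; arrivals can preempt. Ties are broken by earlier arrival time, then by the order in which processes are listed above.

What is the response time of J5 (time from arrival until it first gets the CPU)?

9

Timeline: | J3 0-2 | J4 2-9 | J5 9-17 | J1 17-30 | J2 30-44 | J6 44-61 |
Completion: J1=30  J2=44  J3=2  J4=9  J5=17  J6=61
Response(J5) = first start − arrival = 9 − 0 = 9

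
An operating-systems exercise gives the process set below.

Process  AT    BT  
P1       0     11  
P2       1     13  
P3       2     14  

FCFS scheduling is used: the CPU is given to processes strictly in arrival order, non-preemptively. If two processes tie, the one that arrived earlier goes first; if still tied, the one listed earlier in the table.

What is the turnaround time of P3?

36

Gantt: | P1 0-11 | P2 11-24 | P3 24-38 |
Completion: P1=11  P2=24  P3=38
Turnaround(P3) = completion − arrival = 38 − 2 = 36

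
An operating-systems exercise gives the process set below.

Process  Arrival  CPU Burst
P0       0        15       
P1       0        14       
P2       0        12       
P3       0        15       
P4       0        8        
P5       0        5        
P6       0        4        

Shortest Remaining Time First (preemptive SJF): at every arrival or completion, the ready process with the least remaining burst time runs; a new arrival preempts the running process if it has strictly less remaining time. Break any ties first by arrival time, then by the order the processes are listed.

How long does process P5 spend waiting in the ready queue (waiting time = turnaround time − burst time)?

Timeline: | P6 0-4 | P5 4-9 | P4 9-17 | P2 17-29 | P1 29-43 | P0 43-58 | P3 58-73 |
Completion: P0=58  P1=43  P2=29  P3=73  P4=17  P5=9  P6=4
Turnaround (C−A): P0=58  P1=43  P2=29  P3=73  P4=17  P5=9  P6=4
Waiting(P5) = turnaround − burst = 9 − 5 = 4

4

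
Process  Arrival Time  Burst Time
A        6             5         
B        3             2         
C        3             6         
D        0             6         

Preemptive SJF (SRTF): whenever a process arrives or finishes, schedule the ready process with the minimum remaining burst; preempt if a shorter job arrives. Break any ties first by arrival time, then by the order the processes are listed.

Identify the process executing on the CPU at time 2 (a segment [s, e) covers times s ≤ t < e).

Gantt: | D 0-3 | B 3-5 | D 5-8 | A 8-13 | C 13-19 |
Completion: A=13  B=5  C=19  D=8

D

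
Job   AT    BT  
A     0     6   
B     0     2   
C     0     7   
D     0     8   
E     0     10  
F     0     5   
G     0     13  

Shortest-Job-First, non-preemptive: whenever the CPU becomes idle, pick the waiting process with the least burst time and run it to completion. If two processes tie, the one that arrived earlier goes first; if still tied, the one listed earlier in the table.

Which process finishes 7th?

Schedule: | B 0-2 | F 2-7 | A 7-13 | C 13-20 | D 20-28 | E 28-38 | G 38-51 |
Completion: A=13  B=2  C=20  D=28  E=38  F=7  G=51
Finish order: B → F → A → C → D → E → G

G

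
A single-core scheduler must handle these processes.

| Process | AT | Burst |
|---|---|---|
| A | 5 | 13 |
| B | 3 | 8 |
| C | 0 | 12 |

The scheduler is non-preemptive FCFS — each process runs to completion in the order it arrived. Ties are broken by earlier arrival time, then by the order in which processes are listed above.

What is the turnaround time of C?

12

Schedule: | C 0-12 | B 12-20 | A 20-33 |
Completion: A=33  B=20  C=12
Turnaround (C−A): A=28  B=17  C=12
Turnaround(C) = completion − arrival = 12 − 0 = 12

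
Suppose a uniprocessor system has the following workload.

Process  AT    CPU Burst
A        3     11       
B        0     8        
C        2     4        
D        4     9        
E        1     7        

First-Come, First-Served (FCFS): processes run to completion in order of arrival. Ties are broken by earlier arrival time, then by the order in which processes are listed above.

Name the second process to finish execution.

E

Schedule: | B 0-8 | E 8-15 | C 15-19 | A 19-30 | D 30-39 |
Completion: A=30  B=8  C=19  D=39  E=15
Turnaround (C−A): A=27  B=8  C=17  D=35  E=14
Finish order: B → E → C → A → D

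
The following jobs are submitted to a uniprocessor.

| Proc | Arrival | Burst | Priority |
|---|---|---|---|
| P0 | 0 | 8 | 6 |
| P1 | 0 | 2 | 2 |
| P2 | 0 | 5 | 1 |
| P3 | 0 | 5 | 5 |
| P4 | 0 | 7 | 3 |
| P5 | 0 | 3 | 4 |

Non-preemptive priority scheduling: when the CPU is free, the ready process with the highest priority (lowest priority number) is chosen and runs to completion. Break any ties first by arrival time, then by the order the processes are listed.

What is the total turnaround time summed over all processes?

Timeline: | P2 0-5 | P1 5-7 | P4 7-14 | P5 14-17 | P3 17-22 | P0 22-30 |
Completion: P0=30  P1=7  P2=5  P3=22  P4=14  P5=17
Turnaround (C−A): P0=30  P1=7  P2=5  P3=22  P4=14  P5=17
Turnaround = completion − arrival: P0=30, P1=7, P2=5, P3=22, P4=14, P5=17
Total turnaround = 30 + 7 + 5 + 22 + 14 + 17 = 95

95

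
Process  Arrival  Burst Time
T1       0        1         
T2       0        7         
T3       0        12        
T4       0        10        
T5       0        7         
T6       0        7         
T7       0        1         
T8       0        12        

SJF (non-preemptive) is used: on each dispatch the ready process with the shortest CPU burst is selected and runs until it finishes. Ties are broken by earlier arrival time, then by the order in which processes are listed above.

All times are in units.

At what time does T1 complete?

Schedule: | T1 0-1 | T7 1-2 | T2 2-9 | T5 9-16 | T6 16-23 | T4 23-33 | T3 33-45 | T8 45-57 |
Completion: T1=1  T2=9  T3=45  T4=33  T5=16  T6=23  T7=2  T8=57
Turnaround (C−A): T1=1  T2=9  T3=45  T4=33  T5=16  T6=23  T7=2  T8=57

1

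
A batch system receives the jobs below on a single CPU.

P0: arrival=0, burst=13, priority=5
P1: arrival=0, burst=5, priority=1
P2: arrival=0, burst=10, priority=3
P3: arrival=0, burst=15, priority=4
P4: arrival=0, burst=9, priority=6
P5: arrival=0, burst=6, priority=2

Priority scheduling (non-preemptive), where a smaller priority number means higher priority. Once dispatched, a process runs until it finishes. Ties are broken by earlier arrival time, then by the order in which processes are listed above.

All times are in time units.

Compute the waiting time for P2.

Timeline: | P1 0-5 | P5 5-11 | P2 11-21 | P3 21-36 | P0 36-49 | P4 49-58 |
Completion: P0=49  P1=5  P2=21  P3=36  P4=58  P5=11
Waiting(P2) = turnaround − burst = 21 − 10 = 11

11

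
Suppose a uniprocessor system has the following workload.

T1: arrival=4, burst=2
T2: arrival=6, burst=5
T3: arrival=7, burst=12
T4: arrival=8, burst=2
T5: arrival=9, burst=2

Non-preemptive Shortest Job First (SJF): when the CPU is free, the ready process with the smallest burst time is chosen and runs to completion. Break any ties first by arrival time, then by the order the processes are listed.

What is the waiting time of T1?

Schedule: | idle 0-4 | T1 4-6 | T2 6-11 | T4 11-13 | T5 13-15 | T3 15-27 |
Completion: T1=6  T2=11  T3=27  T4=13  T5=15
Waiting(T1) = turnaround − burst = 2 − 2 = 0

0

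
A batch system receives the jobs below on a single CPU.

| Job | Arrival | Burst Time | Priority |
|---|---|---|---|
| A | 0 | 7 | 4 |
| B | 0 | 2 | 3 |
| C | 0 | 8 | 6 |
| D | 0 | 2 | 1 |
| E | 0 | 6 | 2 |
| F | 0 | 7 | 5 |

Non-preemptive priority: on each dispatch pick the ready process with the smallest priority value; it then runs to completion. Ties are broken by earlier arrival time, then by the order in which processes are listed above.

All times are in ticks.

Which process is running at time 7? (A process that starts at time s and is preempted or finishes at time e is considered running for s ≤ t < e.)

Schedule: | D 0-2 | E 2-8 | B 8-10 | A 10-17 | F 17-24 | C 24-32 |
Completion: A=17  B=10  C=32  D=2  E=8  F=24
Turnaround (C−A): A=17  B=10  C=32  D=2  E=8  F=24

E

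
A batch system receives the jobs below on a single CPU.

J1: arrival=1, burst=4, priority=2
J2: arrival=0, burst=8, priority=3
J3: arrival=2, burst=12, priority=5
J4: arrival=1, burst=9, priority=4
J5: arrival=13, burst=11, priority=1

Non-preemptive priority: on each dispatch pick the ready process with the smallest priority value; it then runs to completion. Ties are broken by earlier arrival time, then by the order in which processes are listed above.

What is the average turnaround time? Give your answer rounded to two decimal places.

20.00

Schedule: | J2 0-8 | J1 8-12 | J4 12-21 | J5 21-32 | J3 32-44 |
Completion: J1=12  J2=8  J3=44  J4=21  J5=32
Turnaround (C−A): J1=11  J2=8  J3=42  J4=20  J5=19
Turnaround times: J1=11, J2=8, J3=42, J4=20, J5=19
Average turnaround = (11+8+42+20+19) / 5 = 100/5 = 20.00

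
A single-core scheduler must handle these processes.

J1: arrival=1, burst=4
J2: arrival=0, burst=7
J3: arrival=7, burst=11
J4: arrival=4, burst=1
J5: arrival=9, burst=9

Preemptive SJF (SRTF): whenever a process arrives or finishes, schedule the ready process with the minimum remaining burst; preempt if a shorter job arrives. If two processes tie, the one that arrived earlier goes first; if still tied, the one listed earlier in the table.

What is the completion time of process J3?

Timeline: | J2 0-1 | J1 1-5 | J4 5-6 | J2 6-12 | J5 12-21 | J3 21-32 |
Completion: J1=5  J2=12  J3=32  J4=6  J5=21
Turnaround (C−A): J1=4  J2=12  J3=25  J4=2  J5=12

32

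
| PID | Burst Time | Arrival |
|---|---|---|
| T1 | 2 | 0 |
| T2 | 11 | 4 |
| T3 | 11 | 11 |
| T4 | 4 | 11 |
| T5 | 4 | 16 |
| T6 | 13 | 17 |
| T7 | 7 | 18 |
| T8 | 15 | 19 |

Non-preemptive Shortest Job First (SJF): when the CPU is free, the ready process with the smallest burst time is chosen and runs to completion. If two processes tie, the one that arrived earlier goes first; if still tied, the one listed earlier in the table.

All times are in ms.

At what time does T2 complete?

15

Gantt: | T1 0-2 | idle 2-4 | T2 4-15 | T4 15-19 | T5 19-23 | T7 23-30 | T3 30-41 | T6 41-54 | T8 54-69 |
Completion: T1=2  T2=15  T3=41  T4=19  T5=23  T6=54  T7=30  T8=69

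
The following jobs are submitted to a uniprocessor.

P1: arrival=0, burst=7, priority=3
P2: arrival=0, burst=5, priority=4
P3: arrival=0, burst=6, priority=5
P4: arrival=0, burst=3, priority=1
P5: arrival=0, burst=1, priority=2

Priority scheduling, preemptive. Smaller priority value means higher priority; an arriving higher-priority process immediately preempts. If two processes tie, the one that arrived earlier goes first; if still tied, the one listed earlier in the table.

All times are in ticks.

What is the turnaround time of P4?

3

Schedule: | P4 0-3 | P5 3-4 | P1 4-11 | P2 11-16 | P3 16-22 |
Completion: P1=11  P2=16  P3=22  P4=3  P5=4
Turnaround(P4) = completion − arrival = 3 − 0 = 3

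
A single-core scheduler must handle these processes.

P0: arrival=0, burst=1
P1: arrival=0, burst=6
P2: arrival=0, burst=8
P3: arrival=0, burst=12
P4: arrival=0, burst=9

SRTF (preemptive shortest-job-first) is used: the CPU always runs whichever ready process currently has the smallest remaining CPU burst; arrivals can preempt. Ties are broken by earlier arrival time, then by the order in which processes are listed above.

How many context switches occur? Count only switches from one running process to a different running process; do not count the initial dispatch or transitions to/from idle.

Schedule: | P0 0-1 | P1 1-7 | P2 7-15 | P4 15-24 | P3 24-36 |
Completion: P0=1  P1=7  P2=15  P3=36  P4=24
Turnaround (C−A): P0=1  P1=7  P2=15  P3=36  P4=24

4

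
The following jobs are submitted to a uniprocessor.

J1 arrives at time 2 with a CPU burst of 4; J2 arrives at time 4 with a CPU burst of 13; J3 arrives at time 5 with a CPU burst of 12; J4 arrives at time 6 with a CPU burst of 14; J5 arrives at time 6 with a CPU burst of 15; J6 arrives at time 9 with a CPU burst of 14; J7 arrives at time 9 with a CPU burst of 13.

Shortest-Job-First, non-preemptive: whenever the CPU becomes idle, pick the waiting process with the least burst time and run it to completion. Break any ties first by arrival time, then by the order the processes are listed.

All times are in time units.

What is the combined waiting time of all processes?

190

Timeline: | idle 0-2 | J1 2-6 | J3 6-18 | J2 18-31 | J7 31-44 | J4 44-58 | J6 58-72 | J5 72-87 |
Completion: J1=6  J2=31  J3=18  J4=58  J5=87  J6=72  J7=44
Waiting = turnaround − burst: J1=0, J2=14, J3=1, J4=38, J5=66, J6=49, J7=22
Total waiting = 0 + 14 + 1 + 38 + 66 + 49 + 22 = 190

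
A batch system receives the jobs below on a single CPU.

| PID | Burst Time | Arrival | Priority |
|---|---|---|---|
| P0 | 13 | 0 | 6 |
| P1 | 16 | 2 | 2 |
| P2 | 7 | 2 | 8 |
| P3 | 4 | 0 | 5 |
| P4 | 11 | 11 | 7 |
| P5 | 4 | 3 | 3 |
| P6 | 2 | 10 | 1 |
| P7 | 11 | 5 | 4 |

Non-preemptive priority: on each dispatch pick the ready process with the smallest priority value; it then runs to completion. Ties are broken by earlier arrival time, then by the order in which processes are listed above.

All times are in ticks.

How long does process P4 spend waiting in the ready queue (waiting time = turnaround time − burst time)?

Timeline: | P3 0-4 | P1 4-20 | P6 20-22 | P5 22-26 | P7 26-37 | P0 37-50 | P4 50-61 | P2 61-68 |
Completion: P0=50  P1=20  P2=68  P3=4  P4=61  P5=26  P6=22  P7=37
Waiting(P4) = turnaround − burst = 50 − 11 = 39

39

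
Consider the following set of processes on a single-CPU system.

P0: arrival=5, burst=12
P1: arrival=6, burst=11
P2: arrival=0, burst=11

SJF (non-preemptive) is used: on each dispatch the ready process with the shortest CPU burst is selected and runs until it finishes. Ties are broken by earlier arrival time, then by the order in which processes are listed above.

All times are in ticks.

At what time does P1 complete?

Timeline: | P2 0-11 | P1 11-22 | P0 22-34 |
Completion: P0=34  P1=22  P2=11
Turnaround (C−A): P0=29  P1=16  P2=11

22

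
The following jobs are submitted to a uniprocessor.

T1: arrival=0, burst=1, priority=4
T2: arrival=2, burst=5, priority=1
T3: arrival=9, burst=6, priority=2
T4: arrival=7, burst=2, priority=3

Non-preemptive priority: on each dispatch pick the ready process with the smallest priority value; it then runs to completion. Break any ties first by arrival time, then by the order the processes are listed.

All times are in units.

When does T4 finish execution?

9

Gantt: | T1 0-1 | idle 1-2 | T2 2-7 | T4 7-9 | T3 9-15 |
Completion: T1=1  T2=7  T3=15  T4=9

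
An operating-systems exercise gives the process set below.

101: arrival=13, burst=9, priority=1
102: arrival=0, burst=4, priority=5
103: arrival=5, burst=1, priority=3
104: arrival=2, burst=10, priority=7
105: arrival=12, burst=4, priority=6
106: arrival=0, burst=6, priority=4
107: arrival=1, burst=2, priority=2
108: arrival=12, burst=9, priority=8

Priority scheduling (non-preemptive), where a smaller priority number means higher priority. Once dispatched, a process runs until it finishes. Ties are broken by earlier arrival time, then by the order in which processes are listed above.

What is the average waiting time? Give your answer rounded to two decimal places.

Gantt: | 106 0-6 | 107 6-8 | 103 8-9 | 102 9-13 | 101 13-22 | 105 22-26 | 104 26-36 | 108 36-45 |
Completion: 101=22  102=13  103=9  104=36  105=26  106=6  107=8  108=45
Turnaround (C−A): 101=9  102=13  103=4  104=34  105=14  106=6  107=7  108=33
Waiting times: 101=0, 102=9, 103=3, 104=24, 105=10, 106=0, 107=5, 108=24
Average waiting = (0+9+3+24+10+0+5+24) / 8 = 75/8 = 9.38

9.38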